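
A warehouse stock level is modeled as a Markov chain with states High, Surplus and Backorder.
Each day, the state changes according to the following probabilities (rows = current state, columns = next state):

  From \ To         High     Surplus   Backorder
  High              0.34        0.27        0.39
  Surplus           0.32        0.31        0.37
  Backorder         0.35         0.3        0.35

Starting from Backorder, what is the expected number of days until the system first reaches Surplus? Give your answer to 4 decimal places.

3.4530

Let t(s) be the expected number of days to first reach Surplus from state s, with t(Surplus) = 0. Conditioning on the first day:
t(High) = 1 + 0.34·t(High) + 0.39·t(Backorder)
t(Backorder) = 1 + 0.35·t(High) + 0.35·t(Backorder)
Solving: t(High) = 3.5556, t(Backorder) = 3.4530.
Expected days from Backorder to Surplus: 3.4530.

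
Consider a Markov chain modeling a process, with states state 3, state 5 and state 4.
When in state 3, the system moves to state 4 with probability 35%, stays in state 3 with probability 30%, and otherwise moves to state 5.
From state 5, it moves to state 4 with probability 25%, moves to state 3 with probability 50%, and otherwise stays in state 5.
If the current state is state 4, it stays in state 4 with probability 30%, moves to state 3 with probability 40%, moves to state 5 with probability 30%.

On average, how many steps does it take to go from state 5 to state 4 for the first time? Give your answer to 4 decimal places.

Let t(s) be the expected number of steps to first reach state 4 from state s, with t(state 4) = 0. Conditioning on the first step:
t(state 3) = 1 + 0.3·t(state 3) + 0.35·t(state 5)
t(state 5) = 1 + 0.5·t(state 3) + 0.25·t(state 5)
Solving: t(state 3) = 3.1429, t(state 5) = 3.4286.
Expected steps from state 5 to state 4: 3.4286.

3.4286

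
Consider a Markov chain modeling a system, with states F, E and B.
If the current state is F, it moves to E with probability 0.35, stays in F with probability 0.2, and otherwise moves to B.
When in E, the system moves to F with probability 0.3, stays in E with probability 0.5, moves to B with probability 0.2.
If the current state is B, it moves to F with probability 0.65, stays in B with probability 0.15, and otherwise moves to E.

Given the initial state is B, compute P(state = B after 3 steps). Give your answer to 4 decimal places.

0.2541

Propagate the distribution vector 3 steps from B.
After 0 steps: (0.0000, 0.0000, 1.0000)
After 1 step: (0.6500, 0.2000, 0.1500)
After 2 steps: (0.2875, 0.3575, 0.3550)
After 3 steps: (0.3955, 0.3504, 0.2541)
P(in B after 3 steps) = 0.2541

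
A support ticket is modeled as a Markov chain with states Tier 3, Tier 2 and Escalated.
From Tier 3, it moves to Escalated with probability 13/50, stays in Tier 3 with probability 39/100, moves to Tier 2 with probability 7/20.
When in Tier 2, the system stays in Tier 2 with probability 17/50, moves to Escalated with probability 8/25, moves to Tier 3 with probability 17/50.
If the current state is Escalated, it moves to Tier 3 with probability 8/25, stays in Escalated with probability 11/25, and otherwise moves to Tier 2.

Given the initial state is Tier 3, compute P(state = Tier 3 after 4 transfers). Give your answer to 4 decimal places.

Propagate the distribution vector 4 transfers from Tier 3.
After 0 transfers: (1.0000, 0.0000, 0.0000)
After 1 transfer: (0.3900, 0.3500, 0.2600)
After 2 transfers: (0.3543, 0.3179, 0.3278)
After 3 transfers: (0.3512, 0.3108, 0.3381)
After 4 transfers: (0.3508, 0.3097, 0.3395)
P(in Tier 3 after 4 transfers) = 0.3508

0.3508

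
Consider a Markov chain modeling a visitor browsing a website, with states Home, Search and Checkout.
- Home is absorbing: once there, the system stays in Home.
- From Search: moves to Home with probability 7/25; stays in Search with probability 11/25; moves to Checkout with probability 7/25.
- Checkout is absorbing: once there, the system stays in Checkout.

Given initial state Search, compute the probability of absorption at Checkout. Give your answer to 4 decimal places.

Let h(s) be the probability of absorption at Checkout starting from transient state s. Then h(Checkout) = 1 and h(Home) = 0. By first-step analysis:
h(Search) = 0.28·0 + 0.44·h(Search) + 0.28·1
Solving: h(Search) = 0.5000.
Starting from Search, the probability is 0.5000.

0.5000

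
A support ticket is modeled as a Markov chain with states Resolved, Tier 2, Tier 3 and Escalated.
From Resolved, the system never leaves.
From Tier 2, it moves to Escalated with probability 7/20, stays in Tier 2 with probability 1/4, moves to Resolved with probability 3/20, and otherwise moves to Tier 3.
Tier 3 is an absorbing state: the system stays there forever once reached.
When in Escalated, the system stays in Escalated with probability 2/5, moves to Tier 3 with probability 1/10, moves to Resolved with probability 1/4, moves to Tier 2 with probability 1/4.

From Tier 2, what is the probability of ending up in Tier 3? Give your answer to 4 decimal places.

Let h(s) be the probability of absorption at Tier 3 starting from transient state s. Then h(Tier 3) = 1 and h(Resolved) = 0. By first-step analysis:
h(Tier 2) = 0.15·0 + 0.25·h(Tier 2) + 0.25·1 + 0.35·h(Escalated)
h(Escalated) = 0.25·0 + 0.25·h(Tier 2) + 0.1·1 + 0.4·h(Escalated)
Solving: h(Tier 2) = 0.5103, h(Escalated) = 0.3793.
Starting from Tier 2, the probability is 0.5103.

0.5103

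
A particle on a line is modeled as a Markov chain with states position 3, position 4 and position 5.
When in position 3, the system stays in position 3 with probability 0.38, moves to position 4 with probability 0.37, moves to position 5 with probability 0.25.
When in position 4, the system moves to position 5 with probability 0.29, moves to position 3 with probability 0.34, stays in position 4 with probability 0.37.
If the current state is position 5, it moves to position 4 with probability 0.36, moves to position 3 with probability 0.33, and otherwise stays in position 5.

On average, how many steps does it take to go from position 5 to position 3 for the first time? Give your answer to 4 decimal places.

Let t(s) be the expected number of steps to first reach position 3 from state s, with t(position 3) = 0. Conditioning on the first step:
t(position 4) = 1 + 0.37·t(position 4) + 0.29·t(position 5)
t(position 5) = 1 + 0.36·t(position 4) + 0.31·t(position 5)
Solving: t(position 4) = 2.9670, t(position 5) = 2.9973.
Expected steps from position 5 to position 3: 2.9973.

2.9973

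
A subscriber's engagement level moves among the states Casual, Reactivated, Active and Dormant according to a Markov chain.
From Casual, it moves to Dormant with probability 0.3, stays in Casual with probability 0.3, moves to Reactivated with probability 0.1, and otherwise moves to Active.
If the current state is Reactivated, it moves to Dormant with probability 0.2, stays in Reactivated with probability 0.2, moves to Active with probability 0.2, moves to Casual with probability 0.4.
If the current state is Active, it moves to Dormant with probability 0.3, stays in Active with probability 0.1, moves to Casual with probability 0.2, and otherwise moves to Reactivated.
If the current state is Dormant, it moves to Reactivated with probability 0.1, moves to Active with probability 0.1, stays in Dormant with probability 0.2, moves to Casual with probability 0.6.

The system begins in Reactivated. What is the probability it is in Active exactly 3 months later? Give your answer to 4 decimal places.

0.1900

Propagate the distribution vector 3 months from Reactivated.
After 0 months: (0.0000, 1.0000, 0.0000, 0.0000)
After 1 month: (0.4000, 0.2000, 0.2000, 0.2000)
After 2 months: (0.3600, 0.1800, 0.2000, 0.2600)
After 3 months: (0.3760, 0.1780, 0.1900, 0.2560)
P(in Active after 3 months) = 0.1900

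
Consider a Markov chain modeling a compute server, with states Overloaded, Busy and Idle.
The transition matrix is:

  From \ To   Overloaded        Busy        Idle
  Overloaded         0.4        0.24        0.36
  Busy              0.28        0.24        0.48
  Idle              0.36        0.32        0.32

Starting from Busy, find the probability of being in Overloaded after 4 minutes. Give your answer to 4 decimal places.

Propagate the distribution vector 4 minutes from Busy.
After 0 minutes: (0.0000, 1.0000, 0.0000)
After 1 minute: (0.2800, 0.2400, 0.4800)
After 2 minutes: (0.3520, 0.2784, 0.3696)
After 3 minutes: (0.3518, 0.2696, 0.3786)
After 4 minutes: (0.3525, 0.2703, 0.3772)
P(in Overloaded after 4 minutes) = 0.3525

0.3525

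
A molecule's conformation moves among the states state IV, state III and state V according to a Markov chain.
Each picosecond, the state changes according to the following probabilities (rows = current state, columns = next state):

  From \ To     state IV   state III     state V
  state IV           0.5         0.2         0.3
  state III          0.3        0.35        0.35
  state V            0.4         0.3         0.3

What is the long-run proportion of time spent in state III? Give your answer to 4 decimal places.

Let the stationary distribution be π with π = πP and π_1 + π_2 + π_3 = 1.
π_1 = 0.5·π_1 + 0.3·π_2 + 0.4·π_3
π_2 = 0.2·π_1 + 0.35·π_2 + 0.3·π_3
Solving with the normalization constraint gives π = (0.4142, 0.2722, 0.3136).
So the stationary probability of state III is 0.2722.

0.2722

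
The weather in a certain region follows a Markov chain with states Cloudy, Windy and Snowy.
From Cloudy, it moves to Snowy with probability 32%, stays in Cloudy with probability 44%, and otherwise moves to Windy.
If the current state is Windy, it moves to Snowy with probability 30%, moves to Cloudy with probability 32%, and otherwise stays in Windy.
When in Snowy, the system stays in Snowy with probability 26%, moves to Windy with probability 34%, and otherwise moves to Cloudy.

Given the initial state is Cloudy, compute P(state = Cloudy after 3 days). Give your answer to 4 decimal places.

Propagate the distribution vector 3 days from Cloudy.
After 0 days: (1.0000, 0.0000, 0.0000)
After 1 day: (0.4400, 0.2400, 0.3200)
After 2 days: (0.3984, 0.3056, 0.2960)
After 3 days: (0.3915, 0.3124, 0.2961)
P(in Cloudy after 3 days) = 0.3915

0.3915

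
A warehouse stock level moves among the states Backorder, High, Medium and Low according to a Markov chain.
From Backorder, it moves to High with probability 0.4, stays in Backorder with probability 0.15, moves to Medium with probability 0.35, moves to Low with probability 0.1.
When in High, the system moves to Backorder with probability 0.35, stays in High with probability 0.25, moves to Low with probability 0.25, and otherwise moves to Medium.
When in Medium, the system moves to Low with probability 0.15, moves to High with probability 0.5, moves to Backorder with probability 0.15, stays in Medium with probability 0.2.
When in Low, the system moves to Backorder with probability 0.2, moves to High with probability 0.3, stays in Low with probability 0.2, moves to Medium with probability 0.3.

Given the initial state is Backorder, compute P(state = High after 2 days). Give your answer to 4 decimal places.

Propagate the distribution vector 2 days from Backorder.
After 0 days: (1.0000, 0.0000, 0.0000, 0.0000)
After 1 day: (0.1500, 0.4000, 0.3500, 0.1000)
After 2 days: (0.2350, 0.3650, 0.2125, 0.1875)
P(in High after 2 days) = 0.3650

0.3650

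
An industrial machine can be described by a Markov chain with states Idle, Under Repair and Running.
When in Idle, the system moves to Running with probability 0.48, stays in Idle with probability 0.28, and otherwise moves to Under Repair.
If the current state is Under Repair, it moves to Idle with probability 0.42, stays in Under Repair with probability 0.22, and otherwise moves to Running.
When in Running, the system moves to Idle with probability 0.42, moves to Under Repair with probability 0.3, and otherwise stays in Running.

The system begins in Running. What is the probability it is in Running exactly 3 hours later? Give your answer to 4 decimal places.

Propagate the distribution vector 3 hours from Running.
After 0 hours: (0.0000, 0.0000, 1.0000)
After 1 hour: (0.4200, 0.3000, 0.2800)
After 2 hours: (0.3612, 0.2508, 0.3880)
After 3 hours: (0.3694, 0.2583, 0.3723)
P(in Running after 3 hours) = 0.3723

0.3723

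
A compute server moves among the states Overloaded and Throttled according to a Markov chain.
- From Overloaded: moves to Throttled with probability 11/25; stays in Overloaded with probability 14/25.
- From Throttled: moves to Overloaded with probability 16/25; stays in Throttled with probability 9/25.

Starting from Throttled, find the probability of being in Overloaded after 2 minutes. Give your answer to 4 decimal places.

Sum over the intermediate state after 1 minute:
P = P(Throttled→Overloaded)·P(Overloaded→Overloaded) + P(Throttled→Throttled)·P(Throttled→Overloaded)
  = 0.64×0.56 + 0.36×0.64
  = 0.3584 + 0.2304 = 0.5888

0.5888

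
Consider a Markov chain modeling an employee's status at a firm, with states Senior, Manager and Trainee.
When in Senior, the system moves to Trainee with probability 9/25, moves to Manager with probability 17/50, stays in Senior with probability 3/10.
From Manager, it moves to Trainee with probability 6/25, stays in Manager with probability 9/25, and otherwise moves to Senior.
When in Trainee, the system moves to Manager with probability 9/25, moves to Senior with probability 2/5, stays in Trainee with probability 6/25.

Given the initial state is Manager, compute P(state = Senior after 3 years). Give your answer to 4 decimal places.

0.3640

Propagate the distribution vector 3 years from Manager.
After 0 years: (0.0000, 1.0000, 0.0000)
After 1 year: (0.4000, 0.3600, 0.2400)
After 2 years: (0.3600, 0.3520, 0.2880)
After 3 years: (0.3640, 0.3528, 0.2832)
P(in Senior after 3 years) = 0.3640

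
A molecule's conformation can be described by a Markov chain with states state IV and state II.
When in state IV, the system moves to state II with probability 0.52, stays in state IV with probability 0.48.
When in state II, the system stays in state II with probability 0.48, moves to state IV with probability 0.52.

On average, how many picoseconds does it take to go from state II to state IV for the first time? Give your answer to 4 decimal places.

Let t(s) be the expected number of picoseconds to first reach state IV from state s, with t(state IV) = 0. Conditioning on the first picosecond:
t(state II) = 1 + 0.48·t(state II)
Solving: t(state II) = 1.9231.
Expected picoseconds from state II to state IV: 1.9231.

1.9231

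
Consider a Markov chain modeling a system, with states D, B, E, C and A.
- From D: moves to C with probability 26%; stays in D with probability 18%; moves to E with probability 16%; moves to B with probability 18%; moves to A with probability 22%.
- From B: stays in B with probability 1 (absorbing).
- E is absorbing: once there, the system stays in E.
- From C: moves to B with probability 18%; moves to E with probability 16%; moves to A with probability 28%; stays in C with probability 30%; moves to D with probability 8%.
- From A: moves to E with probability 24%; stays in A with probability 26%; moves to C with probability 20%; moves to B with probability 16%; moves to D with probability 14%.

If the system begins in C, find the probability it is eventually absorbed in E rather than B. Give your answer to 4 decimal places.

Let h(s) be the probability of absorption at E starting from transient state s. Then h(E) = 1 and h(B) = 0. By first-step analysis:
h(D) = 0.18·h(D) + 0.18·0 + 0.16·1 + 0.26·h(C) + 0.22·h(A)
h(C) = 0.08·h(D) + 0.18·0 + 0.16·1 + 0.3·h(C) + 0.28·h(A)
h(A) = 0.14·h(D) + 0.16·0 + 0.24·1 + 0.2·h(C) + 0.26·h(A)
Solving: h(D) = 0.5064, h(C) = 0.5096, h(A) = 0.5578.
Starting from C, the probability is 0.5096.

0.5096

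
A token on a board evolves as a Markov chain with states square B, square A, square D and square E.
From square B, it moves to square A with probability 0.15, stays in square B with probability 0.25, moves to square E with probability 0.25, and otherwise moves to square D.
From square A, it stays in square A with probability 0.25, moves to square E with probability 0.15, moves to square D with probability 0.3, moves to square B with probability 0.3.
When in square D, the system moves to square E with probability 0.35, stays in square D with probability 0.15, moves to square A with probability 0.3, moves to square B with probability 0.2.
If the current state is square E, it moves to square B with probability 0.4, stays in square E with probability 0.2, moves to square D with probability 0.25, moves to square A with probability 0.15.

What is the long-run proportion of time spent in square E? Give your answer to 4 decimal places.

0.2431

Let the stationary distribution be π with π = πP and π_1 + π_2 + π_3 + π_4 = 1.
π_1 = 0.25·π_1 + 0.3·π_2 + 0.2·π_3 + 0.4·π_4
π_2 = 0.15·π_1 + 0.25·π_2 + 0.3·π_3 + 0.15·π_4
π_3 = 0.35·π_1 + 0.3·π_2 + 0.15·π_3 + 0.25·π_4
Solving with the normalization constraint gives π = (0.2838, 0.2104, 0.2626, 0.2431).
So the stationary probability of square E is 0.2431.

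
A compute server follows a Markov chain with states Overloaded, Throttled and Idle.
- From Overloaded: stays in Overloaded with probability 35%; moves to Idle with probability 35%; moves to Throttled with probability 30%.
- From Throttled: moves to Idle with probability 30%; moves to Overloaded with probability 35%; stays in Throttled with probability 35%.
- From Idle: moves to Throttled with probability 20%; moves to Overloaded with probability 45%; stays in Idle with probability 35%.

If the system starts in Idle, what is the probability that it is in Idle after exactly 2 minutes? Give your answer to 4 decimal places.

0.3400

Sum over the intermediate state after 1 minute:
P = P(Idle→Overloaded)·P(Overloaded→Idle) + P(Idle→Throttled)·P(Throttled→Idle) + P(Idle→Idle)·P(Idle→Idle)
  = 0.45×0.35 + 0.2×0.3 + 0.35×0.35
  = 0.1575 + 0.0600 + 0.1225 = 0.3400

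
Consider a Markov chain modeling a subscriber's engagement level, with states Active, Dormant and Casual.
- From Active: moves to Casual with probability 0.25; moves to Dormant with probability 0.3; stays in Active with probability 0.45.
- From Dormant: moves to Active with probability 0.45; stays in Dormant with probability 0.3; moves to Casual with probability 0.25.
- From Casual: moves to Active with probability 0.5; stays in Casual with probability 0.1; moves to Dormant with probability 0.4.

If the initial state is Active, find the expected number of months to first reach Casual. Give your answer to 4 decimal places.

4.0000

Let t(s) be the expected number of months to first reach Casual from state s, with t(Casual) = 0. Conditioning on the first month:
t(Active) = 1 + 0.45·t(Active) + 0.3·t(Dormant)
t(Dormant) = 1 + 0.45·t(Active) + 0.3·t(Dormant)
Solving: t(Active) = 4.0000, t(Dormant) = 4.0000.
Expected months from Active to Casual: 4.0000.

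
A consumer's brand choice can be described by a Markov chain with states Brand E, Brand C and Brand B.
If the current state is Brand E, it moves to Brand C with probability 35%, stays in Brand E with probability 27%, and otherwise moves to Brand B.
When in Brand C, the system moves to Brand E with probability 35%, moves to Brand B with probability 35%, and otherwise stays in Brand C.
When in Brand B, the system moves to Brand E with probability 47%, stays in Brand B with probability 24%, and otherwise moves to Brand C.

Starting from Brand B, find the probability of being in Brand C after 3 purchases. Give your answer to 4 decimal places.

0.3137

Propagate the distribution vector 3 purchases from Brand B.
After 0 purchases: (0.0000, 0.0000, 1.0000)
After 1 purchase: (0.4700, 0.2900, 0.2400)
After 2 purchases: (0.3412, 0.3211, 0.3377)
After 3 purchases: (0.3632, 0.3137, 0.3231)
P(in Brand C after 3 purchases) = 0.3137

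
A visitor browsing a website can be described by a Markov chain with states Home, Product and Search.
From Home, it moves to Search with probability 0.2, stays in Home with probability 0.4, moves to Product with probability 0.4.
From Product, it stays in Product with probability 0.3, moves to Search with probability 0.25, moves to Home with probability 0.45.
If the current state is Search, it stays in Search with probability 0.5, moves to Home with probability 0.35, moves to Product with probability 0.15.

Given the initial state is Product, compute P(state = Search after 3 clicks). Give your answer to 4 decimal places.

Propagate the distribution vector 3 clicks from Product.
After 0 clicks: (0.0000, 1.0000, 0.0000)
After 1 click: (0.4500, 0.3000, 0.2500)
After 2 clicks: (0.4025, 0.3075, 0.2900)
After 3 clicks: (0.4009, 0.2968, 0.3024)
P(in Search after 3 clicks) = 0.3024

0.3024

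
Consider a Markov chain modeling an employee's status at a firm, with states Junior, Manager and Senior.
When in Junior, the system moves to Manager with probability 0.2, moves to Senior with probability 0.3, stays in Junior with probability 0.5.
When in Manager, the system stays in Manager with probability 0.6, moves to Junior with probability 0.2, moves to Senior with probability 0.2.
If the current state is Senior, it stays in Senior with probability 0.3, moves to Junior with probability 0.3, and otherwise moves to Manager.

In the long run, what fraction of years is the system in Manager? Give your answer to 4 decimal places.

Let the stationary distribution be π with π = πP and π_1 + π_2 + π_3 = 1.
π_1 = 0.5·π_1 + 0.2·π_2 + 0.3·π_3
π_2 = 0.2·π_1 + 0.6·π_2 + 0.4·π_3
Solving with the normalization constraint gives π = (0.3226, 0.4194, 0.2581).
So the stationary probability of Manager is 0.4194.

0.4194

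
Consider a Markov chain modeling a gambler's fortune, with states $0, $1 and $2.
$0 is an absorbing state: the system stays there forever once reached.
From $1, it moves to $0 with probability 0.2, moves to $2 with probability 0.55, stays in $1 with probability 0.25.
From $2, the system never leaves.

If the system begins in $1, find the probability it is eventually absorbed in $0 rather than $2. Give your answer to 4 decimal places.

Let h(s) be the probability of absorption at $0 starting from transient state s. Then h($0) = 1 and h($2) = 0. By first-step analysis:
h($1) = 0.2·1 + 0.25·h($1) + 0.55·0
Solving: h($1) = 0.2667.
Starting from $1, the probability is 0.2667.

0.2667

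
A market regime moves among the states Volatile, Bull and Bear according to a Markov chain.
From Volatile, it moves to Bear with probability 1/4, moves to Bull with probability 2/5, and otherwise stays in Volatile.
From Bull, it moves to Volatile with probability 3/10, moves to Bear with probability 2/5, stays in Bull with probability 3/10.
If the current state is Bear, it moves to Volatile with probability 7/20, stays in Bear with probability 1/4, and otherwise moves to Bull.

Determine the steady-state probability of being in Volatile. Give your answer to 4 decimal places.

Let the stationary distribution be π with π = πP and π_1 + π_2 + π_3 = 1.
π_1 = 0.35·π_1 + 0.3·π_2 + 0.35·π_3
π_2 = 0.4·π_1 + 0.3·π_2 + 0.4·π_3
Solving with the normalization constraint gives π = (0.3318, 0.3636, 0.3045).
So the stationary probability of Volatile is 0.3318.

0.3318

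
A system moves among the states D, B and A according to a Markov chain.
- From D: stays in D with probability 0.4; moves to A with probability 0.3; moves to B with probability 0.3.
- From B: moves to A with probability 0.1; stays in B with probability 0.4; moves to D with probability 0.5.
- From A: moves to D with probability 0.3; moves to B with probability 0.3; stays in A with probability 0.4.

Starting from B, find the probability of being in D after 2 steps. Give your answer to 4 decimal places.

Sum over the intermediate state after 1 step:
P = P(B→D)·P(D→D) + P(B→B)·P(B→D) + P(B→A)·P(A→D)
  = 0.5×0.4 + 0.4×0.5 + 0.1×0.3
  = 0.2000 + 0.2000 + 0.0300 = 0.4300

0.4300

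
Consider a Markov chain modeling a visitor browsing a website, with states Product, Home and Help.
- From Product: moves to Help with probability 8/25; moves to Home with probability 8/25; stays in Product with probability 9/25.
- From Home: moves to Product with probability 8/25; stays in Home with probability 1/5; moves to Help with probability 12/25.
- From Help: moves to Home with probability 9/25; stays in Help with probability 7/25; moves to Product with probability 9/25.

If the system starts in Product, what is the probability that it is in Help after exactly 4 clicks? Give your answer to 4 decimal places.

0.3537

Propagate the distribution vector 4 clicks from Product.
After 0 clicks: (1.0000, 0.0000, 0.0000)
After 1 click: (0.3600, 0.3200, 0.3200)
After 2 clicks: (0.3472, 0.2944, 0.3584)
After 3 clicks: (0.3482, 0.2990, 0.3528)
After 4 clicks: (0.3480, 0.2982, 0.3537)
P(in Help after 4 clicks) = 0.3537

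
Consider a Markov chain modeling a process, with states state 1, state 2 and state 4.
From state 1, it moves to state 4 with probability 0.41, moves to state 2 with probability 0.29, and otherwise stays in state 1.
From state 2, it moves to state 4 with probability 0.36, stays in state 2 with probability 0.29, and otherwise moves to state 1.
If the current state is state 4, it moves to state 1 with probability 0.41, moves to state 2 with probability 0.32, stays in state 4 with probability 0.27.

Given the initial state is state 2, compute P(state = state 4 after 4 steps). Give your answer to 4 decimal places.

0.3465

Propagate the distribution vector 4 steps from state 2.
After 0 steps: (0.0000, 1.0000, 0.0000)
After 1 step: (0.3500, 0.2900, 0.3600)
After 2 steps: (0.3541, 0.3008, 0.3451)
After 3 steps: (0.3530, 0.3004, 0.3466)
After 4 steps: (0.3531, 0.3004, 0.3465)
P(in state 4 after 4 steps) = 0.3465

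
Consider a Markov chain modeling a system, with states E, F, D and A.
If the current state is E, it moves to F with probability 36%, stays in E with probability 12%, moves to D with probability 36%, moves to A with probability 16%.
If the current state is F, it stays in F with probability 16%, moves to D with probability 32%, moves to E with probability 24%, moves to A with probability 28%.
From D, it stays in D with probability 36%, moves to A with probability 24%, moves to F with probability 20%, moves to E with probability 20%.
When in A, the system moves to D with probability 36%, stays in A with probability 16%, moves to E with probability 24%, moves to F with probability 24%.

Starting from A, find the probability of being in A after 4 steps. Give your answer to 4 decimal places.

Propagate the distribution vector 4 steps from A.
After 0 steps: (0.0000, 0.0000, 0.0000, 1.0000)
After 1 step: (0.2400, 0.2400, 0.3600, 0.1600)
After 2 steps: (0.1968, 0.2352, 0.3504, 0.2176)
After 3 steps: (0.2024, 0.2308, 0.3506, 0.2163)
After 4 steps: (0.2017, 0.2318, 0.3508, 0.2157)
P(in A after 4 steps) = 0.2157

0.2157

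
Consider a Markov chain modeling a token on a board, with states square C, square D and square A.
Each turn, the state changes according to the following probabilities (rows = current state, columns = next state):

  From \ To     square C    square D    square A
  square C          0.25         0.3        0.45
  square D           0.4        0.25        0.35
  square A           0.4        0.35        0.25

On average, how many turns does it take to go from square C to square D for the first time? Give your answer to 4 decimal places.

Let t(s) be the expected number of turns to first reach square D from state s, with t(square D) = 0. Conditioning on the first turn:
t(square C) = 1 + 0.25·t(square C) + 0.45·t(square A)
t(square A) = 1 + 0.4·t(square C) + 0.25·t(square A)
Solving: t(square C) = 3.1373, t(square A) = 3.0065.
Expected turns from square C to square D: 3.1373.

3.1373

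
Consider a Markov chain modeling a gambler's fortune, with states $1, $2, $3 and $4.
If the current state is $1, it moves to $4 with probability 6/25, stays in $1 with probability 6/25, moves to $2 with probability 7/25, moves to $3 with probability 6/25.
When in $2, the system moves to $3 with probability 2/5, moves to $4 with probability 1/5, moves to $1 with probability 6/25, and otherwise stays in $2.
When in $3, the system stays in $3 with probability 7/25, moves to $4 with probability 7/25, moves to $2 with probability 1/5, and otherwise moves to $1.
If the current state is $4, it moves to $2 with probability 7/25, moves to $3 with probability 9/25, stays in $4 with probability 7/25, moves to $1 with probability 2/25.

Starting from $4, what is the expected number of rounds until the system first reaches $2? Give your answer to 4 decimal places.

Let t(s) be the expected number of rounds to first reach $2 from state s, with t($2) = 0. Conditioning on the first round:
t($1) = 1 + 0.24·t($1) + 0.24·t($3) + 0.24·t($4)
t($3) = 1 + 0.24·t($1) + 0.28·t($3) + 0.28·t($4)
t($4) = 1 + 0.08·t($1) + 0.36·t($3) + 0.28·t($4)
Solving: t($1) = 3.8853, t($3) = 4.2107, t($4) = 3.9260.
Expected rounds from $4 to $2: 3.9260.

3.9260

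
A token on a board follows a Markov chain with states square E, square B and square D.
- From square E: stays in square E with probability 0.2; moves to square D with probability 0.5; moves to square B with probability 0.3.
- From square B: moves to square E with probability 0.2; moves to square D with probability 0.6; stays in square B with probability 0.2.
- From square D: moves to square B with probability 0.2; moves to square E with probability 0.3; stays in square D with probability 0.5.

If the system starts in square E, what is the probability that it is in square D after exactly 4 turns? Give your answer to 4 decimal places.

Propagate the distribution vector 4 turns from square E.
After 0 turns: (1.0000, 0.0000, 0.0000)
After 1 turn: (0.2000, 0.3000, 0.5000)
After 2 turns: (0.2500, 0.2200, 0.5300)
After 3 turns: (0.2530, 0.2250, 0.5220)
After 4 turns: (0.2522, 0.2253, 0.5225)
P(in square D after 4 turns) = 0.5225

0.5225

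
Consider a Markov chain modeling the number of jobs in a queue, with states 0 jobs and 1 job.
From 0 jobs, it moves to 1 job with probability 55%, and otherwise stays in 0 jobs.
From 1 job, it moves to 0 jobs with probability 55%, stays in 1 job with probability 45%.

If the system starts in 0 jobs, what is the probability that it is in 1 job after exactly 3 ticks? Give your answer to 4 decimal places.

Propagate the distribution vector 3 ticks from 0 jobs.
After 0 ticks: (1.0000, 0.0000)
After 1 tick: (0.4500, 0.5500)
After 2 ticks: (0.5050, 0.4950)
After 3 ticks: (0.4995, 0.5005)
P(in 1 job after 3 ticks) = 0.5005

0.5005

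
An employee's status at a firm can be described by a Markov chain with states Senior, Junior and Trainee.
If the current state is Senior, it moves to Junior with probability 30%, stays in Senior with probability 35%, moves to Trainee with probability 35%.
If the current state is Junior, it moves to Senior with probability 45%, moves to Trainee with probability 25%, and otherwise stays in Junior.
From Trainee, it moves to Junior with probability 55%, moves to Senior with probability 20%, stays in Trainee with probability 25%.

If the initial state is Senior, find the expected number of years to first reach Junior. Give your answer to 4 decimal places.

Let t(s) be the expected number of years to first reach Junior from state s, with t(Junior) = 0. Conditioning on the first year:
t(Senior) = 1 + 0.35·t(Senior) + 0.35·t(Trainee)
t(Trainee) = 1 + 0.2·t(Senior) + 0.25·t(Trainee)
Solving: t(Senior) = 2.6347, t(Trainee) = 2.0359.
Expected years from Senior to Junior: 2.6347.

2.6347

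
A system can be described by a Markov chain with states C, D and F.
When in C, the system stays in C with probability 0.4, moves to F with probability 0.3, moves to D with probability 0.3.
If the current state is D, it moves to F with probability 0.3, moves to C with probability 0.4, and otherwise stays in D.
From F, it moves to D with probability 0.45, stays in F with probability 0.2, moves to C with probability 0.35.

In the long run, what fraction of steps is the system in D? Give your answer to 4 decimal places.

0.3409

Let the stationary distribution be π with π = πP and π_1 + π_2 + π_3 = 1.
π_1 = 0.4·π_1 + 0.4·π_2 + 0.35·π_3
π_2 = 0.3·π_1 + 0.3·π_2 + 0.45·π_3
Solving with the normalization constraint gives π = (0.3864, 0.3409, 0.2727).
So the stationary probability of D is 0.3409.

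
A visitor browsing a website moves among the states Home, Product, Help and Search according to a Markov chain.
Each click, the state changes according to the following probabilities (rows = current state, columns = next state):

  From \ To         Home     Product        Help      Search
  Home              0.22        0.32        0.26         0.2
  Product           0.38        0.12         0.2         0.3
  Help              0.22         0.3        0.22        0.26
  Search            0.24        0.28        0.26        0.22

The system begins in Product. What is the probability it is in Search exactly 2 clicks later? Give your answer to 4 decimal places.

Propagate the distribution vector 2 clicks from Product.
After 0 clicks: (0.0000, 1.0000, 0.0000, 0.0000)
After 1 click: (0.3800, 0.1200, 0.2000, 0.3000)
After 2 clicks: (0.2452, 0.2800, 0.2448, 0.2300)
P(in Search after 2 clicks) = 0.2300

0.2300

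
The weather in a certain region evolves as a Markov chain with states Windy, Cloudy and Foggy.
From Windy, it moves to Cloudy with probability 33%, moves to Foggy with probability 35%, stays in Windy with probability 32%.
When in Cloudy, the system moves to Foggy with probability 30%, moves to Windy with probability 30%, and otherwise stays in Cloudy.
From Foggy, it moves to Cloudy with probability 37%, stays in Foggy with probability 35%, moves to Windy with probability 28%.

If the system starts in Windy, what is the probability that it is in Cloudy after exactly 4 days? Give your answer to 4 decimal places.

Propagate the distribution vector 4 days from Windy.
After 0 days: (1.0000, 0.0000, 0.0000)
After 1 day: (0.3200, 0.3300, 0.3500)
After 2 days: (0.2994, 0.3671, 0.3335)
After 3 days: (0.2993, 0.3690, 0.3316)
After 4 days: (0.2994, 0.3691, 0.3315)
P(in Cloudy after 4 days) = 0.3691

0.3691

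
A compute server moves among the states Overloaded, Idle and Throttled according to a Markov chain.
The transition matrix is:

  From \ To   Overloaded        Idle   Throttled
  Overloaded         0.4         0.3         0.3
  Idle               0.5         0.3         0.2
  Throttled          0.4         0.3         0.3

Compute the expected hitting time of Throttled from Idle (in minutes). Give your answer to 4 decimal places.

4.0741

Let t(s) be the expected number of minutes to first reach Throttled from state s, with t(Throttled) = 0. Conditioning on the first minute:
t(Overloaded) = 1 + 0.4·t(Overloaded) + 0.3·t(Idle)
t(Idle) = 1 + 0.5·t(Overloaded) + 0.3·t(Idle)
Solving: t(Overloaded) = 3.7037, t(Idle) = 4.0741.
Expected minutes from Idle to Throttled: 4.0741.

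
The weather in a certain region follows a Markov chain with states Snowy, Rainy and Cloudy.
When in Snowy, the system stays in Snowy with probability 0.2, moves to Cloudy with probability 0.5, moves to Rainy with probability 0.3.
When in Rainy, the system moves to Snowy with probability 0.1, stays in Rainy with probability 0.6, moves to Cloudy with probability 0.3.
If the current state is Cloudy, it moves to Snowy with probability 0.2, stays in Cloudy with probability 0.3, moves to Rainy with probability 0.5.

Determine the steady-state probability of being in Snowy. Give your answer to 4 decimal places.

Let the stationary distribution be π with π = πP and π_1 + π_2 + π_3 = 1.
π_1 = 0.2·π_1 + 0.1·π_2 + 0.2·π_3
π_2 = 0.3·π_1 + 0.6·π_2 + 0.5·π_3
Solving with the normalization constraint gives π = (0.1477, 0.5227, 0.3295).
So the stationary probability of Snowy is 0.1477.

0.1477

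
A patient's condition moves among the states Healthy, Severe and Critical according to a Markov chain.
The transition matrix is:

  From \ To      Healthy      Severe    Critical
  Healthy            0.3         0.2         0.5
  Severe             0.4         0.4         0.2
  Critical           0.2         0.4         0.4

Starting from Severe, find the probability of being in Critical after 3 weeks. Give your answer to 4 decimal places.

0.3680

Propagate the distribution vector 3 weeks from Severe.
After 0 weeks: (0.0000, 1.0000, 0.0000)
After 1 week: (0.4000, 0.4000, 0.2000)
After 2 weeks: (0.3200, 0.3200, 0.3600)
After 3 weeks: (0.2960, 0.3360, 0.3680)
P(in Critical after 3 weeks) = 0.3680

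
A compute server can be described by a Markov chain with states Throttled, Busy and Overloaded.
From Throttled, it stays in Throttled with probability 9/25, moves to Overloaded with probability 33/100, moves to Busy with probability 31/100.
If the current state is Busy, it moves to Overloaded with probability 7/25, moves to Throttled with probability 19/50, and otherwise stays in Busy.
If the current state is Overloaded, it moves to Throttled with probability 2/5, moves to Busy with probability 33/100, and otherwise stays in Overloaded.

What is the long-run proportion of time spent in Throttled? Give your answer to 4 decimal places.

0.3784

Let the stationary distribution be π with π = πP and π_1 + π_2 + π_3 = 1.
π_1 = 0.36·π_1 + 0.38·π_2 + 0.4·π_3
π_2 = 0.31·π_1 + 0.34·π_2 + 0.33·π_3
Solving with the normalization constraint gives π = (0.3784, 0.3257, 0.2960).
So the stationary probability of Throttled is 0.3784.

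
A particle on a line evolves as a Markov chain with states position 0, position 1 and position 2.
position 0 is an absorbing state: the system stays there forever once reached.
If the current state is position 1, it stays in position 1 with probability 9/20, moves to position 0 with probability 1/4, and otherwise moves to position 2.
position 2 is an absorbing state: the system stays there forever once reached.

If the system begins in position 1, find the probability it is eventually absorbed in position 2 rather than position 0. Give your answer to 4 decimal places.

Let h(s) be the probability of absorption at position 2 starting from transient state s. Then h(position 2) = 1 and h(position 0) = 0. By first-step analysis:
h(position 1) = 0.25·0 + 0.45·h(position 1) + 0.3·1
Solving: h(position 1) = 0.5455.
Starting from position 1, the probability is 0.5455.

0.5455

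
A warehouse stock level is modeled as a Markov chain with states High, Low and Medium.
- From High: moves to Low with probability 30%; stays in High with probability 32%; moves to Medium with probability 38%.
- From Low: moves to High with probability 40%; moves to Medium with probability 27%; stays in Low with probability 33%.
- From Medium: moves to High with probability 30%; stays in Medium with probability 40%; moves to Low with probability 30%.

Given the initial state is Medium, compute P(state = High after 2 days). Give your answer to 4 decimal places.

Sum over the intermediate state after 1 day:
P = P(Medium→High)·P(High→High) + P(Medium→Low)·P(Low→High) + P(Medium→Medium)·P(Medium→High)
  = 0.3×0.32 + 0.3×0.4 + 0.4×0.3
  = 0.0960 + 0.1200 + 0.1200 = 0.3360

0.3360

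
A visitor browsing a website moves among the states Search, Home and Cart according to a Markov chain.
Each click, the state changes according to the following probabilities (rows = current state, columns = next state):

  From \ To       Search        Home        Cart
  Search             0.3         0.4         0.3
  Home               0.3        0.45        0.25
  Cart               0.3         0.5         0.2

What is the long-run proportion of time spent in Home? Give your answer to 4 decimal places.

0.4476

Let the stationary distribution be π with π = πP and π_1 + π_2 + π_3 = 1.
π_1 = 0.3·π_1 + 0.3·π_2 + 0.3·π_3
π_2 = 0.4·π_1 + 0.45·π_2 + 0.5·π_3
Solving with the normalization constraint gives π = (0.3000, 0.4476, 0.2524).
So the stationary probability of Home is 0.4476.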